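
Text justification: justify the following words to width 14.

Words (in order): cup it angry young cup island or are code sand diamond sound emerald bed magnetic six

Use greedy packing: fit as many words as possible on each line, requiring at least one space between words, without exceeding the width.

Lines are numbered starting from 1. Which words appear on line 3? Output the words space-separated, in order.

Line 1: ['cup', 'it', 'angry'] (min_width=12, slack=2)
Line 2: ['young', 'cup'] (min_width=9, slack=5)
Line 3: ['island', 'or', 'are'] (min_width=13, slack=1)
Line 4: ['code', 'sand'] (min_width=9, slack=5)
Line 5: ['diamond', 'sound'] (min_width=13, slack=1)
Line 6: ['emerald', 'bed'] (min_width=11, slack=3)
Line 7: ['magnetic', 'six'] (min_width=12, slack=2)

Answer: island or are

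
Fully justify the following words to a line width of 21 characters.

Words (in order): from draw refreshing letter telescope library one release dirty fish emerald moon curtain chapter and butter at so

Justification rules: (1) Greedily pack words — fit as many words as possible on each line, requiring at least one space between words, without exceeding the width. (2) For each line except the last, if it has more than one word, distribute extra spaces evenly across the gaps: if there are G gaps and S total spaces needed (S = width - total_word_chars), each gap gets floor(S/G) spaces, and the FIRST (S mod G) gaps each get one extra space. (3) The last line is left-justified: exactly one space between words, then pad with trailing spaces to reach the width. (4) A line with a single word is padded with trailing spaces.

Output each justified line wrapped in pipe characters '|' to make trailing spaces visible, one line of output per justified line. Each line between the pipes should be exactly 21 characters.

Answer: |from  draw refreshing|
|letter      telescope|
|library  one  release|
|dirty   fish  emerald|
|moon  curtain chapter|
|and butter at so     |

Derivation:
Line 1: ['from', 'draw', 'refreshing'] (min_width=20, slack=1)
Line 2: ['letter', 'telescope'] (min_width=16, slack=5)
Line 3: ['library', 'one', 'release'] (min_width=19, slack=2)
Line 4: ['dirty', 'fish', 'emerald'] (min_width=18, slack=3)
Line 5: ['moon', 'curtain', 'chapter'] (min_width=20, slack=1)
Line 6: ['and', 'butter', 'at', 'so'] (min_width=16, slack=5)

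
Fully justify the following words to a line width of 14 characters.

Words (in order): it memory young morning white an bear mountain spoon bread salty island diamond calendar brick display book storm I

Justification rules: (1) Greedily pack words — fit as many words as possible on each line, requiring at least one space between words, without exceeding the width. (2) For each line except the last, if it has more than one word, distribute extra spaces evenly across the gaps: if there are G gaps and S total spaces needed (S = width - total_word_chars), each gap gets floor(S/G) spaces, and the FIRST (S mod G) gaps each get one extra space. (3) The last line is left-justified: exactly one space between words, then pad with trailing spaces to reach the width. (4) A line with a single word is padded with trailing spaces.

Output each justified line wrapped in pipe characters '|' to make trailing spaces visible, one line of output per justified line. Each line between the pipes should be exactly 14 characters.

Answer: |it      memory|
|young  morning|
|white  an bear|
|mountain spoon|
|bread    salty|
|island diamond|
|calendar brick|
|display   book|
|storm I       |

Derivation:
Line 1: ['it', 'memory'] (min_width=9, slack=5)
Line 2: ['young', 'morning'] (min_width=13, slack=1)
Line 3: ['white', 'an', 'bear'] (min_width=13, slack=1)
Line 4: ['mountain', 'spoon'] (min_width=14, slack=0)
Line 5: ['bread', 'salty'] (min_width=11, slack=3)
Line 6: ['island', 'diamond'] (min_width=14, slack=0)
Line 7: ['calendar', 'brick'] (min_width=14, slack=0)
Line 8: ['display', 'book'] (min_width=12, slack=2)
Line 9: ['storm', 'I'] (min_width=7, slack=7)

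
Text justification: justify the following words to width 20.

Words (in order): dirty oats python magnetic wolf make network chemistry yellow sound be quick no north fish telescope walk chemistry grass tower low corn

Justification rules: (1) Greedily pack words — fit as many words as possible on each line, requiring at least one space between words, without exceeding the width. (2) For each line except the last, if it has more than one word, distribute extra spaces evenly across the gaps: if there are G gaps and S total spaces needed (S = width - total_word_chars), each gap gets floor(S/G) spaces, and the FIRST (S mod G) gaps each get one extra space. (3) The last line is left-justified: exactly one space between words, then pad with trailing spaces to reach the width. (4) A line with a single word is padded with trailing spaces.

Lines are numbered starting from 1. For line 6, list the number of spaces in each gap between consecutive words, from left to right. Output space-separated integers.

Line 1: ['dirty', 'oats', 'python'] (min_width=17, slack=3)
Line 2: ['magnetic', 'wolf', 'make'] (min_width=18, slack=2)
Line 3: ['network', 'chemistry'] (min_width=17, slack=3)
Line 4: ['yellow', 'sound', 'be'] (min_width=15, slack=5)
Line 5: ['quick', 'no', 'north', 'fish'] (min_width=19, slack=1)
Line 6: ['telescope', 'walk'] (min_width=14, slack=6)
Line 7: ['chemistry', 'grass'] (min_width=15, slack=5)
Line 8: ['tower', 'low', 'corn'] (min_width=14, slack=6)

Answer: 7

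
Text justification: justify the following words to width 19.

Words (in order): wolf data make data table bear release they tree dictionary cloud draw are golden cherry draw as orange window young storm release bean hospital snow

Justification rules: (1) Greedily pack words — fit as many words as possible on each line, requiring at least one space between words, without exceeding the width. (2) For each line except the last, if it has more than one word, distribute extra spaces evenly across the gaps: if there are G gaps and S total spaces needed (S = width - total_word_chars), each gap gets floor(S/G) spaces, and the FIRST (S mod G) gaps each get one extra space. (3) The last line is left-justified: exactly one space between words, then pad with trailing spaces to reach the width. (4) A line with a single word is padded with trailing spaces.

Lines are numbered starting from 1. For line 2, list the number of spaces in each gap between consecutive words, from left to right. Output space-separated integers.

Line 1: ['wolf', 'data', 'make', 'data'] (min_width=19, slack=0)
Line 2: ['table', 'bear', 'release'] (min_width=18, slack=1)
Line 3: ['they', 'tree'] (min_width=9, slack=10)
Line 4: ['dictionary', 'cloud'] (min_width=16, slack=3)
Line 5: ['draw', 'are', 'golden'] (min_width=15, slack=4)
Line 6: ['cherry', 'draw', 'as'] (min_width=14, slack=5)
Line 7: ['orange', 'window', 'young'] (min_width=19, slack=0)
Line 8: ['storm', 'release', 'bean'] (min_width=18, slack=1)
Line 9: ['hospital', 'snow'] (min_width=13, slack=6)

Answer: 2 1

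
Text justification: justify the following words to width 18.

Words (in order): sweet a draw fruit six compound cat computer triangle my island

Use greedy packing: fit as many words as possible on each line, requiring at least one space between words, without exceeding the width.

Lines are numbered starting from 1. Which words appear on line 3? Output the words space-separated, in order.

Line 1: ['sweet', 'a', 'draw', 'fruit'] (min_width=18, slack=0)
Line 2: ['six', 'compound', 'cat'] (min_width=16, slack=2)
Line 3: ['computer', 'triangle'] (min_width=17, slack=1)
Line 4: ['my', 'island'] (min_width=9, slack=9)

Answer: computer triangle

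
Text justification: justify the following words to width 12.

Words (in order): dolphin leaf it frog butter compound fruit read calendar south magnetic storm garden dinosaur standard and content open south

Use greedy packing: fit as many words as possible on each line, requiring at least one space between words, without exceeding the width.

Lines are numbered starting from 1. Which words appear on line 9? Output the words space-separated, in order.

Answer: storm garden

Derivation:
Line 1: ['dolphin', 'leaf'] (min_width=12, slack=0)
Line 2: ['it', 'frog'] (min_width=7, slack=5)
Line 3: ['butter'] (min_width=6, slack=6)
Line 4: ['compound'] (min_width=8, slack=4)
Line 5: ['fruit', 'read'] (min_width=10, slack=2)
Line 6: ['calendar'] (min_width=8, slack=4)
Line 7: ['south'] (min_width=5, slack=7)
Line 8: ['magnetic'] (min_width=8, slack=4)
Line 9: ['storm', 'garden'] (min_width=12, slack=0)
Line 10: ['dinosaur'] (min_width=8, slack=4)
Line 11: ['standard', 'and'] (min_width=12, slack=0)
Line 12: ['content', 'open'] (min_width=12, slack=0)
Line 13: ['south'] (min_width=5, slack=7)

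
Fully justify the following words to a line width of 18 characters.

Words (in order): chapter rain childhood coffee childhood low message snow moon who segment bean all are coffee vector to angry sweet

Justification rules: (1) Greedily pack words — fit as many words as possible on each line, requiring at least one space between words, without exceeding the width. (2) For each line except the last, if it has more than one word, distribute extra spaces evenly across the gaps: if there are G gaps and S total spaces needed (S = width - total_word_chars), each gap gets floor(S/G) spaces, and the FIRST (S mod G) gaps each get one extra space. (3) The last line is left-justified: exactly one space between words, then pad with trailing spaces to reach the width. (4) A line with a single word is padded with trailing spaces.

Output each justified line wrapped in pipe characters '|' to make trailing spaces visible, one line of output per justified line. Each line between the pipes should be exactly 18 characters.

Answer: |chapter       rain|
|childhood   coffee|
|childhood      low|
|message  snow moon|
|who  segment  bean|
|all   are   coffee|
|vector   to  angry|
|sweet             |

Derivation:
Line 1: ['chapter', 'rain'] (min_width=12, slack=6)
Line 2: ['childhood', 'coffee'] (min_width=16, slack=2)
Line 3: ['childhood', 'low'] (min_width=13, slack=5)
Line 4: ['message', 'snow', 'moon'] (min_width=17, slack=1)
Line 5: ['who', 'segment', 'bean'] (min_width=16, slack=2)
Line 6: ['all', 'are', 'coffee'] (min_width=14, slack=4)
Line 7: ['vector', 'to', 'angry'] (min_width=15, slack=3)
Line 8: ['sweet'] (min_width=5, slack=13)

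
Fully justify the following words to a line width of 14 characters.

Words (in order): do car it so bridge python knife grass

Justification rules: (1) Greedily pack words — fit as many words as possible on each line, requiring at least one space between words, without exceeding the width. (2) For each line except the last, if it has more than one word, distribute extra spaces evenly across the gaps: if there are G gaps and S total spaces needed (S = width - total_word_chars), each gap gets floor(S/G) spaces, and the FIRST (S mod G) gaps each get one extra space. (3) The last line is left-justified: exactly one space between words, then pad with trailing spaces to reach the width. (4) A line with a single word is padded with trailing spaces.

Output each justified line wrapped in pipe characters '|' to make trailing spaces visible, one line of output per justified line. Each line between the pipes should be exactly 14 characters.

Line 1: ['do', 'car', 'it', 'so'] (min_width=12, slack=2)
Line 2: ['bridge', 'python'] (min_width=13, slack=1)
Line 3: ['knife', 'grass'] (min_width=11, slack=3)

Answer: |do  car  it so|
|bridge  python|
|knife grass   |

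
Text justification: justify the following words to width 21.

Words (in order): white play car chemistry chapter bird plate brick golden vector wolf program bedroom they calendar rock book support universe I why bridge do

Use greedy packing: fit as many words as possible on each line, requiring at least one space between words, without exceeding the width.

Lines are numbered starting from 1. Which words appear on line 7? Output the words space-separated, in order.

Line 1: ['white', 'play', 'car'] (min_width=14, slack=7)
Line 2: ['chemistry', 'chapter'] (min_width=17, slack=4)
Line 3: ['bird', 'plate', 'brick'] (min_width=16, slack=5)
Line 4: ['golden', 'vector', 'wolf'] (min_width=18, slack=3)
Line 5: ['program', 'bedroom', 'they'] (min_width=20, slack=1)
Line 6: ['calendar', 'rock', 'book'] (min_width=18, slack=3)
Line 7: ['support', 'universe', 'I'] (min_width=18, slack=3)
Line 8: ['why', 'bridge', 'do'] (min_width=13, slack=8)

Answer: support universe I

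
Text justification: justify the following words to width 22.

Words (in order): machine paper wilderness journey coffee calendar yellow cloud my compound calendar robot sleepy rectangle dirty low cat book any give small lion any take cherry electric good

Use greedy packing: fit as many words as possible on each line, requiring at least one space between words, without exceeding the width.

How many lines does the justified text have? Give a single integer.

Line 1: ['machine', 'paper'] (min_width=13, slack=9)
Line 2: ['wilderness', 'journey'] (min_width=18, slack=4)
Line 3: ['coffee', 'calendar', 'yellow'] (min_width=22, slack=0)
Line 4: ['cloud', 'my', 'compound'] (min_width=17, slack=5)
Line 5: ['calendar', 'robot', 'sleepy'] (min_width=21, slack=1)
Line 6: ['rectangle', 'dirty', 'low'] (min_width=19, slack=3)
Line 7: ['cat', 'book', 'any', 'give'] (min_width=17, slack=5)
Line 8: ['small', 'lion', 'any', 'take'] (min_width=19, slack=3)
Line 9: ['cherry', 'electric', 'good'] (min_width=20, slack=2)
Total lines: 9

Answer: 9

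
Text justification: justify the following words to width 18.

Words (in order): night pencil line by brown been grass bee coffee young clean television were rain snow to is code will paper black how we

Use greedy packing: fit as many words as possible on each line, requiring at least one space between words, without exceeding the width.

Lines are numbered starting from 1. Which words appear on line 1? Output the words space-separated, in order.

Answer: night pencil line

Derivation:
Line 1: ['night', 'pencil', 'line'] (min_width=17, slack=1)
Line 2: ['by', 'brown', 'been'] (min_width=13, slack=5)
Line 3: ['grass', 'bee', 'coffee'] (min_width=16, slack=2)
Line 4: ['young', 'clean'] (min_width=11, slack=7)
Line 5: ['television', 'were'] (min_width=15, slack=3)
Line 6: ['rain', 'snow', 'to', 'is'] (min_width=15, slack=3)
Line 7: ['code', 'will', 'paper'] (min_width=15, slack=3)
Line 8: ['black', 'how', 'we'] (min_width=12, slack=6)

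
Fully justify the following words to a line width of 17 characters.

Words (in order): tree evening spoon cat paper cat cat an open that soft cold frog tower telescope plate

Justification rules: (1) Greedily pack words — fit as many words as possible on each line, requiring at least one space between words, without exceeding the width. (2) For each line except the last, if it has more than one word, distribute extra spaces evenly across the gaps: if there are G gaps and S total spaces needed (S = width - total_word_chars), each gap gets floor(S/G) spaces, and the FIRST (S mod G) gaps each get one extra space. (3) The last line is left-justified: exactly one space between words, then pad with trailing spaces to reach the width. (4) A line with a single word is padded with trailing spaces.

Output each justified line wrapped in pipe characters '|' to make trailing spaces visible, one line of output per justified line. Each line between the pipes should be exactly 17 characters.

Answer: |tree      evening|
|spoon  cat  paper|
|cat  cat  an open|
|that   soft  cold|
|frog        tower|
|telescope plate  |

Derivation:
Line 1: ['tree', 'evening'] (min_width=12, slack=5)
Line 2: ['spoon', 'cat', 'paper'] (min_width=15, slack=2)
Line 3: ['cat', 'cat', 'an', 'open'] (min_width=15, slack=2)
Line 4: ['that', 'soft', 'cold'] (min_width=14, slack=3)
Line 5: ['frog', 'tower'] (min_width=10, slack=7)
Line 6: ['telescope', 'plate'] (min_width=15, slack=2)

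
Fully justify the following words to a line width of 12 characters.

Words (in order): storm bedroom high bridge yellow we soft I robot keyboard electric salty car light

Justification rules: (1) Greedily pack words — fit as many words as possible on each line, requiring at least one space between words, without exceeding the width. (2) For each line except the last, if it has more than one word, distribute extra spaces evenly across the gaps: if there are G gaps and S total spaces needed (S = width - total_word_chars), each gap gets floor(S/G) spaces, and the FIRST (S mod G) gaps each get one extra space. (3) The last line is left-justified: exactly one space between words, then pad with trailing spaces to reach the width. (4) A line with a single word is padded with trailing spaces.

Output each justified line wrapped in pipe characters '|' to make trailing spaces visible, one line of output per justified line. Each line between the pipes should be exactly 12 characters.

Answer: |storm       |
|bedroom high|
|bridge      |
|yellow    we|
|soft I robot|
|keyboard    |
|electric    |
|salty    car|
|light       |

Derivation:
Line 1: ['storm'] (min_width=5, slack=7)
Line 2: ['bedroom', 'high'] (min_width=12, slack=0)
Line 3: ['bridge'] (min_width=6, slack=6)
Line 4: ['yellow', 'we'] (min_width=9, slack=3)
Line 5: ['soft', 'I', 'robot'] (min_width=12, slack=0)
Line 6: ['keyboard'] (min_width=8, slack=4)
Line 7: ['electric'] (min_width=8, slack=4)
Line 8: ['salty', 'car'] (min_width=9, slack=3)
Line 9: ['light'] (min_width=5, slack=7)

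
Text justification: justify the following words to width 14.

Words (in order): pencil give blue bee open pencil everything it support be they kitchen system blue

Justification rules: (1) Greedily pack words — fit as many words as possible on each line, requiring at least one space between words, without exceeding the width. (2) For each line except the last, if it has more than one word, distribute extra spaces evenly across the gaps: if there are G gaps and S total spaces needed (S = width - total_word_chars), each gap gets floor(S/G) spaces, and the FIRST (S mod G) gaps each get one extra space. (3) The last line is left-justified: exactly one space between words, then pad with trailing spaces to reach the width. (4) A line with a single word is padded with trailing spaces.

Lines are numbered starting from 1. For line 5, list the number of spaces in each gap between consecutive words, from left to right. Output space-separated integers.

Line 1: ['pencil', 'give'] (min_width=11, slack=3)
Line 2: ['blue', 'bee', 'open'] (min_width=13, slack=1)
Line 3: ['pencil'] (min_width=6, slack=8)
Line 4: ['everything', 'it'] (min_width=13, slack=1)
Line 5: ['support', 'be'] (min_width=10, slack=4)
Line 6: ['they', 'kitchen'] (min_width=12, slack=2)
Line 7: ['system', 'blue'] (min_width=11, slack=3)

Answer: 5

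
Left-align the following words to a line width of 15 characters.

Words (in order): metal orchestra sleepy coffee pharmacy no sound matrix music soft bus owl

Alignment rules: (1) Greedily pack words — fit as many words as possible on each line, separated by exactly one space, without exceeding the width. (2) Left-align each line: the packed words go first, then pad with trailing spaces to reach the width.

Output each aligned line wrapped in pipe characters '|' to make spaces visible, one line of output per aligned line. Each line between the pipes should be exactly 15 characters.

Line 1: ['metal', 'orchestra'] (min_width=15, slack=0)
Line 2: ['sleepy', 'coffee'] (min_width=13, slack=2)
Line 3: ['pharmacy', 'no'] (min_width=11, slack=4)
Line 4: ['sound', 'matrix'] (min_width=12, slack=3)
Line 5: ['music', 'soft', 'bus'] (min_width=14, slack=1)
Line 6: ['owl'] (min_width=3, slack=12)

Answer: |metal orchestra|
|sleepy coffee  |
|pharmacy no    |
|sound matrix   |
|music soft bus |
|owl            |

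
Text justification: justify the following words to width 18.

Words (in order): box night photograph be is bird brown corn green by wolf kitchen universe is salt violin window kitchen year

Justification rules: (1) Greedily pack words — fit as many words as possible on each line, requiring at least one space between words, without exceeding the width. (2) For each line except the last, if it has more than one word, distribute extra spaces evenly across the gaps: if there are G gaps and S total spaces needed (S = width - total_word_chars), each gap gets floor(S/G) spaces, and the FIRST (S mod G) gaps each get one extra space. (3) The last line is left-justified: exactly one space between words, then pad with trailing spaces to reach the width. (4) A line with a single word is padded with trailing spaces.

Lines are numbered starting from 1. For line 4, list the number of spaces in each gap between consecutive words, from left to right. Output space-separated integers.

Line 1: ['box', 'night'] (min_width=9, slack=9)
Line 2: ['photograph', 'be', 'is'] (min_width=16, slack=2)
Line 3: ['bird', 'brown', 'corn'] (min_width=15, slack=3)
Line 4: ['green', 'by', 'wolf'] (min_width=13, slack=5)
Line 5: ['kitchen', 'universe'] (min_width=16, slack=2)
Line 6: ['is', 'salt', 'violin'] (min_width=14, slack=4)
Line 7: ['window', 'kitchen'] (min_width=14, slack=4)
Line 8: ['year'] (min_width=4, slack=14)

Answer: 4 3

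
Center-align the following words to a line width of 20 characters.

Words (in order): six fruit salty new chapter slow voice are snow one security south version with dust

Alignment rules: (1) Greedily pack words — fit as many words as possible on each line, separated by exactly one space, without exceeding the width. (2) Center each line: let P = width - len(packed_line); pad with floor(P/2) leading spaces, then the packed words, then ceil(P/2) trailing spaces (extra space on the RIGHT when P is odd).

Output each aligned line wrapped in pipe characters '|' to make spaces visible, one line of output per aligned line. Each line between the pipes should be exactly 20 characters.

Answer: |six fruit salty new |
| chapter slow voice |
|    are snow one    |
|   security south   |
| version with dust  |

Derivation:
Line 1: ['six', 'fruit', 'salty', 'new'] (min_width=19, slack=1)
Line 2: ['chapter', 'slow', 'voice'] (min_width=18, slack=2)
Line 3: ['are', 'snow', 'one'] (min_width=12, slack=8)
Line 4: ['security', 'south'] (min_width=14, slack=6)
Line 5: ['version', 'with', 'dust'] (min_width=17, slack=3)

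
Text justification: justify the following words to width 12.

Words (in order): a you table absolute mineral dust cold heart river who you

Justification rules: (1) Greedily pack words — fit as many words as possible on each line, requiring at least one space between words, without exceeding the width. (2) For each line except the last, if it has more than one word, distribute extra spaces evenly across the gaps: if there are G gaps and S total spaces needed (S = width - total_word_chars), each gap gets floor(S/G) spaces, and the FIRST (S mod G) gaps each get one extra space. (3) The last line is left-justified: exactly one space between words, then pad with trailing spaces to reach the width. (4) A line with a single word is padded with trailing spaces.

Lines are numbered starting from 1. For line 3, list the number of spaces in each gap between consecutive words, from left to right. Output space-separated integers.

Answer: 1

Derivation:
Line 1: ['a', 'you', 'table'] (min_width=11, slack=1)
Line 2: ['absolute'] (min_width=8, slack=4)
Line 3: ['mineral', 'dust'] (min_width=12, slack=0)
Line 4: ['cold', 'heart'] (min_width=10, slack=2)
Line 5: ['river', 'who'] (min_width=9, slack=3)
Line 6: ['you'] (min_width=3, slack=9)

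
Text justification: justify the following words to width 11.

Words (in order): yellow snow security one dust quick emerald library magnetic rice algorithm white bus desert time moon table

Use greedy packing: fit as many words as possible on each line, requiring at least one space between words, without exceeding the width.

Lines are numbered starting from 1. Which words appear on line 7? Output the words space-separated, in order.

Line 1: ['yellow', 'snow'] (min_width=11, slack=0)
Line 2: ['security'] (min_width=8, slack=3)
Line 3: ['one', 'dust'] (min_width=8, slack=3)
Line 4: ['quick'] (min_width=5, slack=6)
Line 5: ['emerald'] (min_width=7, slack=4)
Line 6: ['library'] (min_width=7, slack=4)
Line 7: ['magnetic'] (min_width=8, slack=3)
Line 8: ['rice'] (min_width=4, slack=7)
Line 9: ['algorithm'] (min_width=9, slack=2)
Line 10: ['white', 'bus'] (min_width=9, slack=2)
Line 11: ['desert', 'time'] (min_width=11, slack=0)
Line 12: ['moon', 'table'] (min_width=10, slack=1)

Answer: magnetic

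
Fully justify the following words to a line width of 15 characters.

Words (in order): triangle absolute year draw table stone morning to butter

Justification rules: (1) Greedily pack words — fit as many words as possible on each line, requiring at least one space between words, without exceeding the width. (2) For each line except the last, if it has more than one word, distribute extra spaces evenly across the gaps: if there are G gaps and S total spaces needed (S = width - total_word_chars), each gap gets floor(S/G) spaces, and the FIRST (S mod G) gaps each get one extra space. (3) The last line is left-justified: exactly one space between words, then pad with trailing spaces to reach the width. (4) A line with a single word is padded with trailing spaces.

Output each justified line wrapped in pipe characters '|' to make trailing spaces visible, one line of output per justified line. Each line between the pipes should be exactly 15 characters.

Line 1: ['triangle'] (min_width=8, slack=7)
Line 2: ['absolute', 'year'] (min_width=13, slack=2)
Line 3: ['draw', 'table'] (min_width=10, slack=5)
Line 4: ['stone', 'morning'] (min_width=13, slack=2)
Line 5: ['to', 'butter'] (min_width=9, slack=6)

Answer: |triangle       |
|absolute   year|
|draw      table|
|stone   morning|
|to butter      |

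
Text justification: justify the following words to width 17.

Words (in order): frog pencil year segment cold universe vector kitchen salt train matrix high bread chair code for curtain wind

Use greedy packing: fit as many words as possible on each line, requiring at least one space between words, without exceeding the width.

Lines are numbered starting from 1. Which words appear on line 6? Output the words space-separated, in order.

Answer: bread chair code

Derivation:
Line 1: ['frog', 'pencil', 'year'] (min_width=16, slack=1)
Line 2: ['segment', 'cold'] (min_width=12, slack=5)
Line 3: ['universe', 'vector'] (min_width=15, slack=2)
Line 4: ['kitchen', 'salt'] (min_width=12, slack=5)
Line 5: ['train', 'matrix', 'high'] (min_width=17, slack=0)
Line 6: ['bread', 'chair', 'code'] (min_width=16, slack=1)
Line 7: ['for', 'curtain', 'wind'] (min_width=16, slack=1)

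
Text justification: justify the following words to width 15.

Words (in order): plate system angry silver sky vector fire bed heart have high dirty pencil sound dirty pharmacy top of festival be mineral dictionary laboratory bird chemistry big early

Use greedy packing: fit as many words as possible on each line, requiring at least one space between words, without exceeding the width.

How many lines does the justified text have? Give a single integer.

Line 1: ['plate', 'system'] (min_width=12, slack=3)
Line 2: ['angry', 'silver'] (min_width=12, slack=3)
Line 3: ['sky', 'vector', 'fire'] (min_width=15, slack=0)
Line 4: ['bed', 'heart', 'have'] (min_width=14, slack=1)
Line 5: ['high', 'dirty'] (min_width=10, slack=5)
Line 6: ['pencil', 'sound'] (min_width=12, slack=3)
Line 7: ['dirty', 'pharmacy'] (min_width=14, slack=1)
Line 8: ['top', 'of', 'festival'] (min_width=15, slack=0)
Line 9: ['be', 'mineral'] (min_width=10, slack=5)
Line 10: ['dictionary'] (min_width=10, slack=5)
Line 11: ['laboratory', 'bird'] (min_width=15, slack=0)
Line 12: ['chemistry', 'big'] (min_width=13, slack=2)
Line 13: ['early'] (min_width=5, slack=10)
Total lines: 13

Answer: 13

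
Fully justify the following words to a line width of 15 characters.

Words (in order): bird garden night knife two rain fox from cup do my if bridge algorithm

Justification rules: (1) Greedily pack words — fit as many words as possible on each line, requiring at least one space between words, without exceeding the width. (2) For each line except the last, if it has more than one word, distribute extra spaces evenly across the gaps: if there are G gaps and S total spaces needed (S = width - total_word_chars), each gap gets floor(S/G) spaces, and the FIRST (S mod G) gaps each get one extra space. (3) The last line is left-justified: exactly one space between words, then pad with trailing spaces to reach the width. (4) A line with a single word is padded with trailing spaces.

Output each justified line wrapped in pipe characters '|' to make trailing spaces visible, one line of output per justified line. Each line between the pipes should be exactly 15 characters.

Answer: |bird     garden|
|night knife two|
|rain  fox  from|
|cup  do  my  if|
|bridge         |
|algorithm      |

Derivation:
Line 1: ['bird', 'garden'] (min_width=11, slack=4)
Line 2: ['night', 'knife', 'two'] (min_width=15, slack=0)
Line 3: ['rain', 'fox', 'from'] (min_width=13, slack=2)
Line 4: ['cup', 'do', 'my', 'if'] (min_width=12, slack=3)
Line 5: ['bridge'] (min_width=6, slack=9)
Line 6: ['algorithm'] (min_width=9, slack=6)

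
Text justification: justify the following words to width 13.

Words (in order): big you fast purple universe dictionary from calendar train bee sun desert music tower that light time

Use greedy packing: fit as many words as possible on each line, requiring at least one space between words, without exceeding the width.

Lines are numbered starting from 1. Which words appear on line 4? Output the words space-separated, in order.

Line 1: ['big', 'you', 'fast'] (min_width=12, slack=1)
Line 2: ['purple'] (min_width=6, slack=7)
Line 3: ['universe'] (min_width=8, slack=5)
Line 4: ['dictionary'] (min_width=10, slack=3)
Line 5: ['from', 'calendar'] (min_width=13, slack=0)
Line 6: ['train', 'bee', 'sun'] (min_width=13, slack=0)
Line 7: ['desert', 'music'] (min_width=12, slack=1)
Line 8: ['tower', 'that'] (min_width=10, slack=3)
Line 9: ['light', 'time'] (min_width=10, slack=3)

Answer: dictionary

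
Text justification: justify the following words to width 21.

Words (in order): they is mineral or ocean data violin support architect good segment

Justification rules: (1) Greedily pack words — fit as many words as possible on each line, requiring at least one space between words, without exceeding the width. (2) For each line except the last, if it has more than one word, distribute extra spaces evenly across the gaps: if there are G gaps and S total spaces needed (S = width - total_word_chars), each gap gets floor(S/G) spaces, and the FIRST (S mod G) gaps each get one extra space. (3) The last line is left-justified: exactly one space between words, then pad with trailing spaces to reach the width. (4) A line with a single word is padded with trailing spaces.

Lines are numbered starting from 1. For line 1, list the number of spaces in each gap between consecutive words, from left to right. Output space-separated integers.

Answer: 2 2 2

Derivation:
Line 1: ['they', 'is', 'mineral', 'or'] (min_width=18, slack=3)
Line 2: ['ocean', 'data', 'violin'] (min_width=17, slack=4)
Line 3: ['support', 'architect'] (min_width=17, slack=4)
Line 4: ['good', 'segment'] (min_width=12, slack=9)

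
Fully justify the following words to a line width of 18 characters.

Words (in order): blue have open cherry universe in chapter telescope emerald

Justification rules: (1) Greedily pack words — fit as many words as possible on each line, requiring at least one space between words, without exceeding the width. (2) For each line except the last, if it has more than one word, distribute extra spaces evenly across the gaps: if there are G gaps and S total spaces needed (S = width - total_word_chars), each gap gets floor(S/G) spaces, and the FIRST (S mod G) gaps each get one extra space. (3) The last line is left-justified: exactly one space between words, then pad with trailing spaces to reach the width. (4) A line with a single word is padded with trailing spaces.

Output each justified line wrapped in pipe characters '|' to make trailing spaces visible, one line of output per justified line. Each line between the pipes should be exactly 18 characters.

Line 1: ['blue', 'have', 'open'] (min_width=14, slack=4)
Line 2: ['cherry', 'universe', 'in'] (min_width=18, slack=0)
Line 3: ['chapter', 'telescope'] (min_width=17, slack=1)
Line 4: ['emerald'] (min_width=7, slack=11)

Answer: |blue   have   open|
|cherry universe in|
|chapter  telescope|
|emerald           |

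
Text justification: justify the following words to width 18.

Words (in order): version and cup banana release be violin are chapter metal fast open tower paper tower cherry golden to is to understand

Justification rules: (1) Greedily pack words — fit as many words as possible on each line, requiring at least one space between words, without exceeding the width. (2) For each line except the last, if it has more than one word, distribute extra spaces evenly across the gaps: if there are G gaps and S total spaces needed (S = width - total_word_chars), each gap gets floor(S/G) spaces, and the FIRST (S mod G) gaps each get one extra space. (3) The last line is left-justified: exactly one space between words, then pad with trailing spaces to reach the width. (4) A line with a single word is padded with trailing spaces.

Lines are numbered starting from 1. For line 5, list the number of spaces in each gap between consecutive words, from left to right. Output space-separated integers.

Line 1: ['version', 'and', 'cup'] (min_width=15, slack=3)
Line 2: ['banana', 'release', 'be'] (min_width=17, slack=1)
Line 3: ['violin', 'are', 'chapter'] (min_width=18, slack=0)
Line 4: ['metal', 'fast', 'open'] (min_width=15, slack=3)
Line 5: ['tower', 'paper', 'tower'] (min_width=17, slack=1)
Line 6: ['cherry', 'golden', 'to'] (min_width=16, slack=2)
Line 7: ['is', 'to', 'understand'] (min_width=16, slack=2)

Answer: 2 1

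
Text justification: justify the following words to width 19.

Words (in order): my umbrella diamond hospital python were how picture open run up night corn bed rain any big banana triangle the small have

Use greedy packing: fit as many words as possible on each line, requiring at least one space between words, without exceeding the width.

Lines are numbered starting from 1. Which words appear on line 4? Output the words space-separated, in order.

Answer: open run up night

Derivation:
Line 1: ['my', 'umbrella', 'diamond'] (min_width=19, slack=0)
Line 2: ['hospital', 'python'] (min_width=15, slack=4)
Line 3: ['were', 'how', 'picture'] (min_width=16, slack=3)
Line 4: ['open', 'run', 'up', 'night'] (min_width=17, slack=2)
Line 5: ['corn', 'bed', 'rain', 'any'] (min_width=17, slack=2)
Line 6: ['big', 'banana', 'triangle'] (min_width=19, slack=0)
Line 7: ['the', 'small', 'have'] (min_width=14, slack=5)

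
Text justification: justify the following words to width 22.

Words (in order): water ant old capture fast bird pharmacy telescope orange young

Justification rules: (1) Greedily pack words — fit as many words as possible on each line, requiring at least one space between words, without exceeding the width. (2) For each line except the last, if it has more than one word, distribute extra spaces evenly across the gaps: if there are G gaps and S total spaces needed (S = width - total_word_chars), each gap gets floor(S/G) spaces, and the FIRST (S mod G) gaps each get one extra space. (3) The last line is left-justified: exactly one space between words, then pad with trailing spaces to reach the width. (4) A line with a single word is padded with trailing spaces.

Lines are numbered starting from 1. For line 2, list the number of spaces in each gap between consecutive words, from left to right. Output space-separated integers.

Line 1: ['water', 'ant', 'old', 'capture'] (min_width=21, slack=1)
Line 2: ['fast', 'bird', 'pharmacy'] (min_width=18, slack=4)
Line 3: ['telescope', 'orange', 'young'] (min_width=22, slack=0)

Answer: 3 3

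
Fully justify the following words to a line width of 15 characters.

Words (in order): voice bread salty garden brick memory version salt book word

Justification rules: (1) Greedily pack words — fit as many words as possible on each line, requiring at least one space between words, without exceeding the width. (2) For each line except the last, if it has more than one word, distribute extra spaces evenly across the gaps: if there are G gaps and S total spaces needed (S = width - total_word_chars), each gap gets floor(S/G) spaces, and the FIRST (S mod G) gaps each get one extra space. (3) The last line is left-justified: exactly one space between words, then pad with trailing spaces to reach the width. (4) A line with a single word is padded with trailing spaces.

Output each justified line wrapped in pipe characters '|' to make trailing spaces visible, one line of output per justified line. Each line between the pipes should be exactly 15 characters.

Line 1: ['voice', 'bread'] (min_width=11, slack=4)
Line 2: ['salty', 'garden'] (min_width=12, slack=3)
Line 3: ['brick', 'memory'] (min_width=12, slack=3)
Line 4: ['version', 'salt'] (min_width=12, slack=3)
Line 5: ['book', 'word'] (min_width=9, slack=6)

Answer: |voice     bread|
|salty    garden|
|brick    memory|
|version    salt|
|book word      |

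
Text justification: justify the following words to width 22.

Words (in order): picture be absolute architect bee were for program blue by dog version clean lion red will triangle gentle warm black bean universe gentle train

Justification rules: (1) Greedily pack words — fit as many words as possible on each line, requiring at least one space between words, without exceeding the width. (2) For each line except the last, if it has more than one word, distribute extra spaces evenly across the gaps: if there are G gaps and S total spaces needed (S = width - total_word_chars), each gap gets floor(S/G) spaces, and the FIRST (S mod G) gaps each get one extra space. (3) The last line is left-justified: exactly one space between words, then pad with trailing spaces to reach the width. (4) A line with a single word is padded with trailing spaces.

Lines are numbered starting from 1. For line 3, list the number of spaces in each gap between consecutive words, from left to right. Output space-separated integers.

Answer: 2 2 2

Derivation:
Line 1: ['picture', 'be', 'absolute'] (min_width=19, slack=3)
Line 2: ['architect', 'bee', 'were', 'for'] (min_width=22, slack=0)
Line 3: ['program', 'blue', 'by', 'dog'] (min_width=19, slack=3)
Line 4: ['version', 'clean', 'lion', 'red'] (min_width=22, slack=0)
Line 5: ['will', 'triangle', 'gentle'] (min_width=20, slack=2)
Line 6: ['warm', 'black', 'bean'] (min_width=15, slack=7)
Line 7: ['universe', 'gentle', 'train'] (min_width=21, slack=1)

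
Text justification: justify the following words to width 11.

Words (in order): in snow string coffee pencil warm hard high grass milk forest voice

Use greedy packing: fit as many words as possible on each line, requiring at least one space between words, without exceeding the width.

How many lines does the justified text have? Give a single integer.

Answer: 8

Derivation:
Line 1: ['in', 'snow'] (min_width=7, slack=4)
Line 2: ['string'] (min_width=6, slack=5)
Line 3: ['coffee'] (min_width=6, slack=5)
Line 4: ['pencil', 'warm'] (min_width=11, slack=0)
Line 5: ['hard', 'high'] (min_width=9, slack=2)
Line 6: ['grass', 'milk'] (min_width=10, slack=1)
Line 7: ['forest'] (min_width=6, slack=5)
Line 8: ['voice'] (min_width=5, slack=6)
Total lines: 8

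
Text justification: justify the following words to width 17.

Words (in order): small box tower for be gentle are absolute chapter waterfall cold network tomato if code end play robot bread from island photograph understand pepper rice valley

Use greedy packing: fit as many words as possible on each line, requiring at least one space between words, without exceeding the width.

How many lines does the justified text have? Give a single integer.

Line 1: ['small', 'box', 'tower'] (min_width=15, slack=2)
Line 2: ['for', 'be', 'gentle', 'are'] (min_width=17, slack=0)
Line 3: ['absolute', 'chapter'] (min_width=16, slack=1)
Line 4: ['waterfall', 'cold'] (min_width=14, slack=3)
Line 5: ['network', 'tomato', 'if'] (min_width=17, slack=0)
Line 6: ['code', 'end', 'play'] (min_width=13, slack=4)
Line 7: ['robot', 'bread', 'from'] (min_width=16, slack=1)
Line 8: ['island', 'photograph'] (min_width=17, slack=0)
Line 9: ['understand', 'pepper'] (min_width=17, slack=0)
Line 10: ['rice', 'valley'] (min_width=11, slack=6)
Total lines: 10

Answer: 10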